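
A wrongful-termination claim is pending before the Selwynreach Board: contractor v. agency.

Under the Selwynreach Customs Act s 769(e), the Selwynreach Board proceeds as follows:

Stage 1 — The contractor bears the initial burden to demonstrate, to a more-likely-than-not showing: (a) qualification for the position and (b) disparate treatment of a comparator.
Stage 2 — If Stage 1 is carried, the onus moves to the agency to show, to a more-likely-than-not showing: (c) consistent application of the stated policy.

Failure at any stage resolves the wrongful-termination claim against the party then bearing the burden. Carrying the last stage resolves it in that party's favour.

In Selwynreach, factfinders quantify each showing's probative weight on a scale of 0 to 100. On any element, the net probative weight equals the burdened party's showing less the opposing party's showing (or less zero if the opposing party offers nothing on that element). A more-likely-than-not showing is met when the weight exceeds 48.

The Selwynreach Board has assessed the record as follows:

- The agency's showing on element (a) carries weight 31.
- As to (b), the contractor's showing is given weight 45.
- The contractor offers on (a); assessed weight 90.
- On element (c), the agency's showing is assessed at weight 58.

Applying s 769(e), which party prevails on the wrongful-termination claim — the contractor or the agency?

Stage 1 (contractor, a more-likely-than-not showing, weight exceeds 48): (a) net 90−31=59 > 48 — meets; (b) 45 ≤ 48 — fails.
  Not every element is met, so the contractor fails to carry Stage 1.
So the agency prevails.

agency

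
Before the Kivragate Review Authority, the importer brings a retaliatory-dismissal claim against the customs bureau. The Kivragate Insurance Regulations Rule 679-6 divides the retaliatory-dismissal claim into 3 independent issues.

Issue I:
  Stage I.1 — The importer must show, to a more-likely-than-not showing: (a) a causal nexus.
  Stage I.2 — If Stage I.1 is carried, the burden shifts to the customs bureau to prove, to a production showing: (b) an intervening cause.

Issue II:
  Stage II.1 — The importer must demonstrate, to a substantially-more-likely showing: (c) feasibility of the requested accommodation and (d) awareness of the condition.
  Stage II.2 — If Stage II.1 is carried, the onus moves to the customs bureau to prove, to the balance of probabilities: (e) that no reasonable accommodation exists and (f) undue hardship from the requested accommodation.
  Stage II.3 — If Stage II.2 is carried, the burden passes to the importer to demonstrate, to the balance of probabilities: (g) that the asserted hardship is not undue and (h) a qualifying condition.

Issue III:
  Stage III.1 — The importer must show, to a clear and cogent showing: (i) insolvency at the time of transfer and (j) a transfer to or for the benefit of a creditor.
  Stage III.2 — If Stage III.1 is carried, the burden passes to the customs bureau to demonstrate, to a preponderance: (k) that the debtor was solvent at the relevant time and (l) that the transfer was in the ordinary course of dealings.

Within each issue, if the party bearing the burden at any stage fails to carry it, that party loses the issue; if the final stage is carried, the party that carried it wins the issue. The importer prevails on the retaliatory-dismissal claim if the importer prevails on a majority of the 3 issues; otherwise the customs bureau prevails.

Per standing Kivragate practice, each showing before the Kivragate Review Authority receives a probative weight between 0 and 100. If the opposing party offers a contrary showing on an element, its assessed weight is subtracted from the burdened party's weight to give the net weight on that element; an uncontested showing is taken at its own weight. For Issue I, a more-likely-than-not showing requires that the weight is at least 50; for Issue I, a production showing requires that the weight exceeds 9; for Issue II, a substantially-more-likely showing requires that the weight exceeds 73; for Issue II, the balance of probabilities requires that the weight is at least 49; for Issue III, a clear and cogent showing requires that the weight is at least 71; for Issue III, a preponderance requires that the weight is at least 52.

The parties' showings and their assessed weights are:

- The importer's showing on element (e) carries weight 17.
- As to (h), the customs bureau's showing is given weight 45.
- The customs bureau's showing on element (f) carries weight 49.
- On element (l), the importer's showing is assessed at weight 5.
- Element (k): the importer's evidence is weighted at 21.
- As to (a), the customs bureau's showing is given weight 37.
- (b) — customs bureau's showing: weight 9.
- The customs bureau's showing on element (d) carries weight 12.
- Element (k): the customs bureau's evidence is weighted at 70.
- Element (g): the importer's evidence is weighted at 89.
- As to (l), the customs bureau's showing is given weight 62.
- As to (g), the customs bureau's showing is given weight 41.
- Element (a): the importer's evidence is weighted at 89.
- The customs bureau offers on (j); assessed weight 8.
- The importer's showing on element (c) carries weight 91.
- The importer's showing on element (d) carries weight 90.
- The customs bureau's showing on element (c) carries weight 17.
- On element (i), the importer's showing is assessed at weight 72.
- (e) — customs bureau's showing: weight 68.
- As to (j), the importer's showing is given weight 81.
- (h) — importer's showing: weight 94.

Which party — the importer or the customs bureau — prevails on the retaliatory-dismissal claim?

— Issue I —
Stage I.1 — burden on importer; standard: a more-likely-than-not showing (weight is at least 50).
    (a): 89 − 37 = 52 ≥ 50 [met]
  All elements met. The burden passes to the customs bureau.
Stage I.2 — burden on customs bureau; standard: a production showing (weight exceeds 9).
    (b): 9 ≤ 9 [not met]
  Not every element is met, so the customs bureau fails to carry Stage I.2.
The analysis ends at Stage I.2; the importer prevails on this issue.
— Issue II —
Stage II.1 — burden on importer; standard: a substantially-more-likely showing (weight exceeds 73).
    (c): 91 − 17 = 74 > 73 [met]
    (d): 90 − 12 = 78 > 73 [met]
  Stage II.1 is satisfied; the onus moves to the customs bureau.
Stage II.2 — burden on customs bureau; standard: the balance of probabilities (weight is at least 49).
    (e): 68 − 17 = 51 ≥ 49 [met]
    (f): 49 ≥ 49 [met]
  Stage II.2 carried; the burden shifts to the importer.
Stage II.3 — burden on importer; standard: the balance of probabilities (weight is at least 49).
    (g): 89 − 41 = 48 < 49 [not met]
    (h): 94 − 45 = 49 ≥ 49 [met]
  The importer does not carry Stage II.3.
So the customs bureau prevails on this issue.
— Issue III —
Stage III.1 (importer, a clear and cogent showing, weight is at least 71): (i) 72 ≥ 71 — meets; (j) net 81−8=73 ≥ 71 — meets.
  Stage III.1 carried; the burden shifts to the customs bureau.
Stage III.2 (customs bureau, a preponderance, weight is at least 52): (k) net 70−21=49 < 52 — fails; (l) net 62−5=57 ≥ 52 — meets.
  Stage III.2 not carried; the customs bureau fails its burden.
The importer prevails on this issue.
Per-issue: Issue I → importer; Issue II → customs bureau; Issue III → importer. The importer must prevail on a majority of issues; overall, the importer prevails.

importer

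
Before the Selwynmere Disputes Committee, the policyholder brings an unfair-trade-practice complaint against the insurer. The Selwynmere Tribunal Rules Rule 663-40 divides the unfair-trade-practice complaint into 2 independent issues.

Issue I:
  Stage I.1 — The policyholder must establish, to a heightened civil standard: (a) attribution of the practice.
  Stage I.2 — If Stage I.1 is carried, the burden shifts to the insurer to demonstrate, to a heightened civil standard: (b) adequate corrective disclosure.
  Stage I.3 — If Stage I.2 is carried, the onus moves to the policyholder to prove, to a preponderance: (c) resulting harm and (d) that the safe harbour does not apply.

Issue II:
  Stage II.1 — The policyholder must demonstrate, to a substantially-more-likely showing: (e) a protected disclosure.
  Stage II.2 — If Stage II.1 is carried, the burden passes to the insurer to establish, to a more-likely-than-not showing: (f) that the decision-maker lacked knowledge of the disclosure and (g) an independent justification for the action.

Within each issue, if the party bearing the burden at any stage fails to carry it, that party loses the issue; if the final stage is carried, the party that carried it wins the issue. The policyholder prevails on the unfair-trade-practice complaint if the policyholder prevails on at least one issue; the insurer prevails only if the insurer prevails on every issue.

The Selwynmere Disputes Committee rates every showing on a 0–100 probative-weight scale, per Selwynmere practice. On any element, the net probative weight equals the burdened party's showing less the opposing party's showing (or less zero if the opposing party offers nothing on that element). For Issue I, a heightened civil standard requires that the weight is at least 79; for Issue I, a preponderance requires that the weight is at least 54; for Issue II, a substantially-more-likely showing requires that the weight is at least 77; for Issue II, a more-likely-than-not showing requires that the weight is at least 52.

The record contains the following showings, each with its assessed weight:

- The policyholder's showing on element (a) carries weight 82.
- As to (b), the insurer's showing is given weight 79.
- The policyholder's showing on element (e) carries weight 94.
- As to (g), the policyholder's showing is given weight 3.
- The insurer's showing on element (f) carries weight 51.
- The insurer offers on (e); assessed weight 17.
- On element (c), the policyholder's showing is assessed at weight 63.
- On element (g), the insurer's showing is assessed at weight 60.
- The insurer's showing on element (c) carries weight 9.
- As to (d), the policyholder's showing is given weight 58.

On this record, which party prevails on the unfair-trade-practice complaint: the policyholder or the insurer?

— Issue I —
Stage I.1 (policyholder, a heightened civil standard, weight is at least 79): (a) 82 ≥ 79 — meets.
  Stage I.1 carried; the burden shifts to the insurer.
Stage I.2 (insurer, a heightened civil standard, weight is at least 79): (b) 79 ≥ 79 — meets.
  The insurer carries Stage I.2; the policyholder now bears the burden.
Stage I.3 (policyholder, a preponderance, weight is at least 54): (c) net 63−9=54 ≥ 54 — meets; (d) 58 ≥ 54 — meets.
  The policyholder carries the last stage.
All stages carried — the policyholder prevails on this issue.
— Issue II —
At Stage II.1 the policyholder must meet a substantially-more-likely showing (weight is at least 77): on (e) the weight is 94 less the opposing 17 gives net 77, ≥ 77, so (e) meets the standard.
  Stage II.1 carried; the burden shifts to the insurer.
At Stage II.2 the insurer must meet a more-likely-than-not showing (weight is at least 52): on (f) the weight is 51, which does not reach 52, so (f) does not meet the standard; on (g) the weight is 60 less the opposing 3 gives net 57, which does reach 52, so (g) meets the standard.
  Not every element is met, so the insurer fails to carry Stage II.2.
The policyholder prevails on this issue.
Per-issue: Issue I → policyholder; Issue II → policyholder. The policyholder must prevail on at least one issue; overall, the policyholder prevails.

policyholder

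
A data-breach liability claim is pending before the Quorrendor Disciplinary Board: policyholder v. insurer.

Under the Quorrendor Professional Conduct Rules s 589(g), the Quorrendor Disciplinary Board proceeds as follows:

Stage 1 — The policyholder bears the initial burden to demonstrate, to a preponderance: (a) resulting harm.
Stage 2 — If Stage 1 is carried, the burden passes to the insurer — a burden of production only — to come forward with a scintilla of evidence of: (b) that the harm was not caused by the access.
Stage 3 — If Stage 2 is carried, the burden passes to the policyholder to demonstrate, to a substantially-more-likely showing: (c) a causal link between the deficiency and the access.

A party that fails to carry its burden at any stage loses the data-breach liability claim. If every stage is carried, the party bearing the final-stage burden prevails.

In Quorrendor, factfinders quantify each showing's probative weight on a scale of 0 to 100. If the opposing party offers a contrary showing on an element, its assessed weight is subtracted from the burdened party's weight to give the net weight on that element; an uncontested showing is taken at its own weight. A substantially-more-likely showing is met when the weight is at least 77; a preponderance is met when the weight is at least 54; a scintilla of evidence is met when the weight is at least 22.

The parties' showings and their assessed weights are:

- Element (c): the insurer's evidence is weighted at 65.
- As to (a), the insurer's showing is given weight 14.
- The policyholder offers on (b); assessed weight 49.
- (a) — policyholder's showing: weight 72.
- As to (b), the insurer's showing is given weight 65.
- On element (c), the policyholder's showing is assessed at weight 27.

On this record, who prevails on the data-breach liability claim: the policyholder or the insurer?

policyholder

Stage 1 — burden on policyholder; standard: a preponderance (weight is at least 54).
    (a): 72 − 14 = 58 ≥ 54 [met]
  Stage 1 carried; the burden shifts to the insurer.
Stage 2 — burden on insurer; standard: a scintilla of evidence (weight is at least 22).
    (b): 65 − 49 = 16 < 22 [not met]
  The insurer does not carry Stage 2.
The analysis ends at Stage 2; the policyholder prevails.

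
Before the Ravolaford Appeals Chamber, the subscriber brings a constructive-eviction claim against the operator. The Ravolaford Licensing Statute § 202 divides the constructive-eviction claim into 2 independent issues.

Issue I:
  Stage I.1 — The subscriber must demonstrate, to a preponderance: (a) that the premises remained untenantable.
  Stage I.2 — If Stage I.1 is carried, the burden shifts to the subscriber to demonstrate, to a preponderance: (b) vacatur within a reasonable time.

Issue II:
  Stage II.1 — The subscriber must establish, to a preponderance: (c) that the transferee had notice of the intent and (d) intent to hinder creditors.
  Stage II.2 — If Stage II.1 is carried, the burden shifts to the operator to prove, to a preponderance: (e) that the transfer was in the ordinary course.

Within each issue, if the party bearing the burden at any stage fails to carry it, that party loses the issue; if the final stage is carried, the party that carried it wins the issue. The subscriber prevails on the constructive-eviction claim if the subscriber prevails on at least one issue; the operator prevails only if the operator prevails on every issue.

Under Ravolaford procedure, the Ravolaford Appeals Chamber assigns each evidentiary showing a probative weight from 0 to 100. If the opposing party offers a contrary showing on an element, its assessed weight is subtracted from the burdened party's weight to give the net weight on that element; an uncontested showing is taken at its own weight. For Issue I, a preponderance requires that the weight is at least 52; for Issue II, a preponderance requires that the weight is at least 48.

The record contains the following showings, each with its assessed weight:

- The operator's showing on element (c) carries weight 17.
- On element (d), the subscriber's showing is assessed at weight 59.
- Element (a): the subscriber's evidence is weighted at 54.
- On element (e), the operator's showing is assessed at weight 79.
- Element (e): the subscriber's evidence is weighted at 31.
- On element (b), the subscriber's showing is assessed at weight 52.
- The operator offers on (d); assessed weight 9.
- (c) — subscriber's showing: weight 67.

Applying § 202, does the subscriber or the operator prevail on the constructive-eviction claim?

— Issue I —
Stage I.1 (subscriber, a preponderance, weight is at least 52): (a) 54 ≥ 52 — meets.
  All elements met. The subscriber retains the burden for Stage I.2.
Stage I.2 (subscriber, a preponderance, weight is at least 52): (b) 52 ≥ 52 — meets.
  All elements met at the final stage.
All stages carried — the subscriber prevails on this issue.
— Issue II —
Stage II.1 (subscriber, a preponderance, weight is at least 48): (c) net 67−17=50 ≥ 48 — meets; (d) net 59−9=50 ≥ 48 — meets.
  Stage II.1 is satisfied; the onus moves to the operator.
Stage II.2 (operator, a preponderance, weight is at least 48): (e) net 79−31=48 ≥ 48 — meets.
  All elements met at the final stage.
Every stage carried; the operator prevails on this issue.
Per-issue: Issue I → subscriber; Issue II → operator. The subscriber must prevail on at least one issue; overall, the subscriber prevails.

subscriber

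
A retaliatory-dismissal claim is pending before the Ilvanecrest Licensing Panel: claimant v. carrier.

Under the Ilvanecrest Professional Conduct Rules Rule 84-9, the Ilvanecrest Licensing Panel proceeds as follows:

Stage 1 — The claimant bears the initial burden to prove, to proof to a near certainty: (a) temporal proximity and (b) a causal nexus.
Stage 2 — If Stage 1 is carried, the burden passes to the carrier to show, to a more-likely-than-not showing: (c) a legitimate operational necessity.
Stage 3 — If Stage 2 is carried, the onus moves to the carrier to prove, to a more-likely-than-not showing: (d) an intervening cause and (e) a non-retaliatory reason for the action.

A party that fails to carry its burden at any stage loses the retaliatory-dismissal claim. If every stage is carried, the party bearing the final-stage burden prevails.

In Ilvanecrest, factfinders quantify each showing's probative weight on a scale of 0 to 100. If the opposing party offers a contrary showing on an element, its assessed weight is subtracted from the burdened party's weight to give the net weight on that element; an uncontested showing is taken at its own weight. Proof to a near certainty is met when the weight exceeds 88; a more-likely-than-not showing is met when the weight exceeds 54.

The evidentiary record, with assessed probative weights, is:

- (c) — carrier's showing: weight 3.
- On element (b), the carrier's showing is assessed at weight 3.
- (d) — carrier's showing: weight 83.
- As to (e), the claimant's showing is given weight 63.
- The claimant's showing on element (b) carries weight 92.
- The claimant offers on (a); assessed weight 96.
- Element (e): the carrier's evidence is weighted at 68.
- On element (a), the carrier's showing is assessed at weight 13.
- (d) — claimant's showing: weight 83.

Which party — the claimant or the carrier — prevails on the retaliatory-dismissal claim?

carrier

Stage 1 — burden on claimant; standard: proof to a near certainty (weight exceeds 88).
    (a): 96 − 13 = 83 ≤ 88 [not met]
    (b): 92 − 3 = 89 > 88 [met]
  The claimant does not carry Stage 1.
The carrier prevails.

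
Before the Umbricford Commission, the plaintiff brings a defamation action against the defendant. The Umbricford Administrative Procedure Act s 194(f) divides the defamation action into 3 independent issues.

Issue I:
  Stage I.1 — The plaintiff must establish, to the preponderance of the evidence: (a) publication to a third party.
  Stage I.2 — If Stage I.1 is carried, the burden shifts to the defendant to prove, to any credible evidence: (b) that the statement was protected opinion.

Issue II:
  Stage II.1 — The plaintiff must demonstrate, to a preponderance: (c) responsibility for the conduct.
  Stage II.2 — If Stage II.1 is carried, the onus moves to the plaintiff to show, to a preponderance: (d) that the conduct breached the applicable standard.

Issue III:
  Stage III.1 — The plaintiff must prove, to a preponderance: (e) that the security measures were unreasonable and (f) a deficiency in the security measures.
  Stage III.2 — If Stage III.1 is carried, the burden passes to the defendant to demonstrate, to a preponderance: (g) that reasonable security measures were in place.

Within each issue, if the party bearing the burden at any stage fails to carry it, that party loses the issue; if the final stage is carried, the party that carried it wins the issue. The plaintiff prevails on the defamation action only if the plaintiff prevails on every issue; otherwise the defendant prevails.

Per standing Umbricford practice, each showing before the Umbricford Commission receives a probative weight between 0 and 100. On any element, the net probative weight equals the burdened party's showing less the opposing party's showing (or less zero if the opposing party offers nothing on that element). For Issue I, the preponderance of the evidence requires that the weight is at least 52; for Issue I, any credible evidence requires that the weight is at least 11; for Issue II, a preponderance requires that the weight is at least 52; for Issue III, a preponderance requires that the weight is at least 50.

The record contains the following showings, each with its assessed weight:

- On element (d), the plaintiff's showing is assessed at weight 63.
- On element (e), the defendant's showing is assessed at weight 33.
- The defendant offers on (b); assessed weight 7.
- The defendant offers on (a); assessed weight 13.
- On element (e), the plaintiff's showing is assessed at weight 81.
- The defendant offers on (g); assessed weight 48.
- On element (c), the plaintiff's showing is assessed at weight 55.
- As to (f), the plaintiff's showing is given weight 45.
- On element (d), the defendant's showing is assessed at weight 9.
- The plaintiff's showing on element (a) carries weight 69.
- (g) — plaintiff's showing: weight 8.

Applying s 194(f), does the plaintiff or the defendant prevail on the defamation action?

defendant

— Issue I —
At Stage I.1 the plaintiff must meet the preponderance of the evidence (weight is at least 52): on (a) the weight is 69 less the opposing 13 gives net 56, which does reach 52, so (a) meets the standard.
  Stage I.1 is satisfied; the onus moves to the defendant.
At Stage I.2 the defendant must meet any credible evidence (weight is at least 11): on (b) the weight is 7, which does not reach 11, so (b) does not meet the standard.
  Not every element is met, so the defendant fails to carry Stage I.2.
The analysis ends at Stage I.2; the plaintiff prevails on this issue.
— Issue II —
Stage II.1 — burden on plaintiff; standard: a preponderance (weight is at least 52).
    (c): 55 ≥ 52 [met]
  Stage II.1 is satisfied; the plaintiff continues to bear the burden.
Stage II.2 — burden on plaintiff; standard: a preponderance (weight is at least 52).
    (d): 63 − 9 = 54 ≥ 52 [met]
  The plaintiff carries the last stage.
All stages carried — the plaintiff prevails on this issue.
— Issue III —
At Stage III.1 the plaintiff must meet a preponderance (weight is at least 50): on (e) the weight is 81 less the opposing 33 gives net 48, which does not reach 50, so (e) does not meet the standard; on (f) the weight is 45, < 50, so (f) does not meet the standard.
  Not every element is met, so the plaintiff fails to carry Stage III.1.
So the defendant prevails on this issue.
Per-issue: Issue I → plaintiff; Issue II → plaintiff; Issue III → defendant. The plaintiff must prevail on every issue; overall, the defendant prevails.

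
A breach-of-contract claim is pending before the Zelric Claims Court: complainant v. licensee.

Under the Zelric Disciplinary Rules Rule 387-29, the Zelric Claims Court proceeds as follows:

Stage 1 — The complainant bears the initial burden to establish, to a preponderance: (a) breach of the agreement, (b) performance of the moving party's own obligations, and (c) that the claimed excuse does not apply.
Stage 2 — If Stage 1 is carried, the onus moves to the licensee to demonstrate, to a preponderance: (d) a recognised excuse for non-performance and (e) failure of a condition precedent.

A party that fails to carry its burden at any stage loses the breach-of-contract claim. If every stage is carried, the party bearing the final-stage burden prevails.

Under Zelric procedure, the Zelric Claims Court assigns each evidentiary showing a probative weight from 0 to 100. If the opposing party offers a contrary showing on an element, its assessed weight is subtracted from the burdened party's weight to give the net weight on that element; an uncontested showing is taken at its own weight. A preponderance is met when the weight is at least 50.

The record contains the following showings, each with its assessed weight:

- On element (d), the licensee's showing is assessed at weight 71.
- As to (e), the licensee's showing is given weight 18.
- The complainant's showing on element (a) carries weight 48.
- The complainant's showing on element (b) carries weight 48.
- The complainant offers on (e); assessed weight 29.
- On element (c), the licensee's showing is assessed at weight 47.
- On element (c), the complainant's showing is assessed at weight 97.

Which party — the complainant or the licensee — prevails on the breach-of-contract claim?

licensee

Stage 1 — burden on complainant; standard: a preponderance (weight is at least 50).
    (a): 48 < 50 [not met]
    (b): 48 < 50 [not met]
    (c): 97 − 47 = 50 ≥ 50 [met]
  Not every element is met, so the complainant fails to carry Stage 1.
The licensee prevails.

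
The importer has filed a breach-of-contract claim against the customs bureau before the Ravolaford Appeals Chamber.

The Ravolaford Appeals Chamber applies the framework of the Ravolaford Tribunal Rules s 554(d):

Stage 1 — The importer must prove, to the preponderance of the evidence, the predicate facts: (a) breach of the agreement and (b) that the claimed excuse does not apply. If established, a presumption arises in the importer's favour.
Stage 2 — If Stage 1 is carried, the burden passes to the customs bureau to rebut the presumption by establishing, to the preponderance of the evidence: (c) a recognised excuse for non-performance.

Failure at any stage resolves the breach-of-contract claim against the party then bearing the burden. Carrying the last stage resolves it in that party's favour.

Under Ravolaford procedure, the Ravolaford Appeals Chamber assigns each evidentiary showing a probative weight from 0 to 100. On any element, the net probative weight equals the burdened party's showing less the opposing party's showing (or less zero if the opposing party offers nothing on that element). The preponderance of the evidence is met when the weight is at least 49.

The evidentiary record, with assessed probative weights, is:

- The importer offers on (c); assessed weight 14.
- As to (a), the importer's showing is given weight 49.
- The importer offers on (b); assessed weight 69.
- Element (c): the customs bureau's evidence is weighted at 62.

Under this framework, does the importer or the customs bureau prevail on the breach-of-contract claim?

importer

Stage 1 (importer, the preponderance of the evidence, weight is at least 49): (a) 49 ≥ 49 — meets; (b) 69 ≥ 49 — meets.
  The importer carries Stage 1; the customs bureau now bears the burden.
Stage 2 (customs bureau, the preponderance of the evidence, weight is at least 49): (c) net 62−14=48 < 49 — fails.
  Stage 2 not carried; the customs bureau fails its burden.
The importer prevails.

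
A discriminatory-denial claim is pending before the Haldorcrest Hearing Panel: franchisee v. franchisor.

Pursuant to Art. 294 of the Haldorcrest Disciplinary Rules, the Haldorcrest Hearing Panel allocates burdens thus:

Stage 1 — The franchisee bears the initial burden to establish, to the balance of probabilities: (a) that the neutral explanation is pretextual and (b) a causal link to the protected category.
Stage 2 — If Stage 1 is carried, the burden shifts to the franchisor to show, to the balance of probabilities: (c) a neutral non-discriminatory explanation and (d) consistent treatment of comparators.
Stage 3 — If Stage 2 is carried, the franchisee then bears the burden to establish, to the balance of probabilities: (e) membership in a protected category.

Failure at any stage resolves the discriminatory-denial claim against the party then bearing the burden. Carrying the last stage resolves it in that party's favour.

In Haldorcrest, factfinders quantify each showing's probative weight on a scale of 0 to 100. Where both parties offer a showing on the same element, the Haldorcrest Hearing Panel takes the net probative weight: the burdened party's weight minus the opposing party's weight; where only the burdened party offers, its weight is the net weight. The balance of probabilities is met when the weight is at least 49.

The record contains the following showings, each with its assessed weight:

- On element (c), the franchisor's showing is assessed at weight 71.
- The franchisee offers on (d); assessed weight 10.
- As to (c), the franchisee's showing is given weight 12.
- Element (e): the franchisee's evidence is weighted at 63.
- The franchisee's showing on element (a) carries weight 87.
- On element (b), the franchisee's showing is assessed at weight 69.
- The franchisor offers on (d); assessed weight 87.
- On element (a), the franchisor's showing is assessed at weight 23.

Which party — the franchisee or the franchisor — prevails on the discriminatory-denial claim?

franchisee

Stage 1 — burden on franchisee; standard: the balance of probabilities (weight is at least 49).
    (a): 87 − 23 = 64 ≥ 49 [met]
    (b): 69 ≥ 49 [met]
  Stage 1 carried; the burden shifts to the franchisor.
Stage 2 — burden on franchisor; standard: the balance of probabilities (weight is at least 49).
    (c): 71 − 12 = 59 ≥ 49 [met]
    (d): 87 − 10 = 77 ≥ 49 [met]
  Stage 2 is satisfied; the onus moves to the franchisee.
Stage 3 — burden on franchisee; standard: the balance of probabilities (weight is at least 49).
    (e): 63 ≥ 49 [met]
  Stage 3 carried; the final stage is satisfied.
With every stage satisfied, the franchisee prevails.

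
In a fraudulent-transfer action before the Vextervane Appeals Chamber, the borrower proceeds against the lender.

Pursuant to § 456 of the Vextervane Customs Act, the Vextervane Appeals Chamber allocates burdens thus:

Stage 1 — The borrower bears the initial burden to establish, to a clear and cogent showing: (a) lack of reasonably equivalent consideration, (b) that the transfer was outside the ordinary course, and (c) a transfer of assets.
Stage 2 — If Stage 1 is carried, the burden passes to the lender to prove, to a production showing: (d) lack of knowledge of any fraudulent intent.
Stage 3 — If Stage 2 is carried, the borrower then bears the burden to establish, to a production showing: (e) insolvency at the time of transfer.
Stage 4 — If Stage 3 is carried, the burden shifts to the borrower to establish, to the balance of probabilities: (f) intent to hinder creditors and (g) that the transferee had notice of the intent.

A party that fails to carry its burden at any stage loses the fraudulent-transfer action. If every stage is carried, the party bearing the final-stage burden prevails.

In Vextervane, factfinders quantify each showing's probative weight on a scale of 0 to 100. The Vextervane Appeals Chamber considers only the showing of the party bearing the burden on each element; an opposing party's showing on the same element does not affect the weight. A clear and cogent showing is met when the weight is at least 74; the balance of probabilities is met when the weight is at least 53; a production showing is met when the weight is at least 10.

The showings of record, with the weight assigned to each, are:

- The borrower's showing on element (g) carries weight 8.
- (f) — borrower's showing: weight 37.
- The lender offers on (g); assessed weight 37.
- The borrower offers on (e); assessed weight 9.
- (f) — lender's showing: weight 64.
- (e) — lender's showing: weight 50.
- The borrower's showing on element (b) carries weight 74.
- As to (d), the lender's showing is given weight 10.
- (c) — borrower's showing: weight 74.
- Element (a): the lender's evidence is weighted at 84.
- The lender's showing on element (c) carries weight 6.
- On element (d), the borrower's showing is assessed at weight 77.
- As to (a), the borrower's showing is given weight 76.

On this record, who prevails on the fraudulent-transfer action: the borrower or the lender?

lender

Stage 1 — burden on borrower; standard: a clear and cogent showing (weight is at least 74).
    (a): 76 (lender's 84 disregarded) ≥ 74 [met]
    (b): 74 ≥ 74 [met]
    (c): 74 (lender's 6 disregarded) ≥ 74 [met]
  All elements met. The burden passes to the lender.
Stage 2 — burden on lender; standard: a production showing (weight is at least 10).
    (d): 10 (borrower's 77 disregarded) ≥ 10 [met]
  Stage 2 carried; the burden shifts to the borrower.
Stage 3 — burden on borrower; standard: a production showing (weight is at least 10).
    (e): 9 (lender's 50 disregarded) < 10 [not met]
  The borrower does not carry Stage 3.
So the lender prevails.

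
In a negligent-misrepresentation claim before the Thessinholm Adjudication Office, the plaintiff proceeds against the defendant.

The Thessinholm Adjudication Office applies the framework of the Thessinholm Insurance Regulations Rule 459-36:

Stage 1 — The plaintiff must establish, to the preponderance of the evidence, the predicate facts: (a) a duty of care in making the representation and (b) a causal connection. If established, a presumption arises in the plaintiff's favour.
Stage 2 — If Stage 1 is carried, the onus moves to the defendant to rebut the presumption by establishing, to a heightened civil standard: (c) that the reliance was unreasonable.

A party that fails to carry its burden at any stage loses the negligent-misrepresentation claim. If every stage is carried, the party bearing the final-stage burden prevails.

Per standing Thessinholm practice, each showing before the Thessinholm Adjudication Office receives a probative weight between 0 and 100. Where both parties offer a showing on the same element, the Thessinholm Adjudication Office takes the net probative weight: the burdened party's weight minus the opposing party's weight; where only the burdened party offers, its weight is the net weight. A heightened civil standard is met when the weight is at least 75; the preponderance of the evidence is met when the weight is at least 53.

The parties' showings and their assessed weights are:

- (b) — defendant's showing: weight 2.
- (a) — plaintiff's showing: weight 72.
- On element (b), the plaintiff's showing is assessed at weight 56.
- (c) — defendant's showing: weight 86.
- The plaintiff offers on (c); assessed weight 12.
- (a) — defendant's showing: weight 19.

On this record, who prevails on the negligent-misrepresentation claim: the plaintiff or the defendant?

At Stage 1 the plaintiff must meet the preponderance of the evidence (weight is at least 53): on (a) the weight is 72 less the opposing 19 gives net 53, which does reach 53, so (a) meets the standard; on (b) the weight is 56 less the opposing 2 gives net 54, ≥ 53, so (b) meets the standard.
  The plaintiff carries Stage 1; the defendant now bears the burden.
At Stage 2 the defendant must meet a heightened civil standard (weight is at least 75): on (c) the weight is 86 less the opposing 12 gives net 74, which does not reach 75, so (c) does not meet the standard.
  Stage 2 not carried; the defendant fails its burden.
The analysis ends at Stage 2; the plaintiff prevails.

plaintiff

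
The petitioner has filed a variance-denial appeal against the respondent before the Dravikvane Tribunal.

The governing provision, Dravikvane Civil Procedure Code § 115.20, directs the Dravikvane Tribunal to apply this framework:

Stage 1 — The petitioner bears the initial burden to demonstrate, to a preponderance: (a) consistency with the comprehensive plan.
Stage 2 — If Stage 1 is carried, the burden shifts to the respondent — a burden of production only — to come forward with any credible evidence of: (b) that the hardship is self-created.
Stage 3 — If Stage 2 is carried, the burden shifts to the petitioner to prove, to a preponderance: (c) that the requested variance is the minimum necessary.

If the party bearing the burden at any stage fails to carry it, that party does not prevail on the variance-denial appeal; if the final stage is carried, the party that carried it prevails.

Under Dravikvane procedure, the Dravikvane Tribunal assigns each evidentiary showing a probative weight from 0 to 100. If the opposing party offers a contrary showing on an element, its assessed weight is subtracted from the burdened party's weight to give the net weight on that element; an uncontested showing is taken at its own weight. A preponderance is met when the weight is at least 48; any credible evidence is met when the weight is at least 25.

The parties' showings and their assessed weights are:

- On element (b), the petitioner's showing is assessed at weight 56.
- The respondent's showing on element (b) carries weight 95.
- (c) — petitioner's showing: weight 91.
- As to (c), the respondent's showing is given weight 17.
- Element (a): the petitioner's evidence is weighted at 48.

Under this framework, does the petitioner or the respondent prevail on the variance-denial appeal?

petitioner

Stage 1 (petitioner, a preponderance, weight is at least 48): (a) 48 ≥ 48 — meets.
  All elements met. The burden passes to the respondent.
Stage 2 (respondent, any credible evidence, weight is at least 25): (b) net 95−56=39 ≥ 25 — meets.
  Stage 2 carried; the burden shifts to the petitioner.
Stage 3 (petitioner, a preponderance, weight is at least 48): (c) net 91−17=74 ≥ 48 — meets.
  All elements met at the final stage.
All stages carried — the petitioner prevails.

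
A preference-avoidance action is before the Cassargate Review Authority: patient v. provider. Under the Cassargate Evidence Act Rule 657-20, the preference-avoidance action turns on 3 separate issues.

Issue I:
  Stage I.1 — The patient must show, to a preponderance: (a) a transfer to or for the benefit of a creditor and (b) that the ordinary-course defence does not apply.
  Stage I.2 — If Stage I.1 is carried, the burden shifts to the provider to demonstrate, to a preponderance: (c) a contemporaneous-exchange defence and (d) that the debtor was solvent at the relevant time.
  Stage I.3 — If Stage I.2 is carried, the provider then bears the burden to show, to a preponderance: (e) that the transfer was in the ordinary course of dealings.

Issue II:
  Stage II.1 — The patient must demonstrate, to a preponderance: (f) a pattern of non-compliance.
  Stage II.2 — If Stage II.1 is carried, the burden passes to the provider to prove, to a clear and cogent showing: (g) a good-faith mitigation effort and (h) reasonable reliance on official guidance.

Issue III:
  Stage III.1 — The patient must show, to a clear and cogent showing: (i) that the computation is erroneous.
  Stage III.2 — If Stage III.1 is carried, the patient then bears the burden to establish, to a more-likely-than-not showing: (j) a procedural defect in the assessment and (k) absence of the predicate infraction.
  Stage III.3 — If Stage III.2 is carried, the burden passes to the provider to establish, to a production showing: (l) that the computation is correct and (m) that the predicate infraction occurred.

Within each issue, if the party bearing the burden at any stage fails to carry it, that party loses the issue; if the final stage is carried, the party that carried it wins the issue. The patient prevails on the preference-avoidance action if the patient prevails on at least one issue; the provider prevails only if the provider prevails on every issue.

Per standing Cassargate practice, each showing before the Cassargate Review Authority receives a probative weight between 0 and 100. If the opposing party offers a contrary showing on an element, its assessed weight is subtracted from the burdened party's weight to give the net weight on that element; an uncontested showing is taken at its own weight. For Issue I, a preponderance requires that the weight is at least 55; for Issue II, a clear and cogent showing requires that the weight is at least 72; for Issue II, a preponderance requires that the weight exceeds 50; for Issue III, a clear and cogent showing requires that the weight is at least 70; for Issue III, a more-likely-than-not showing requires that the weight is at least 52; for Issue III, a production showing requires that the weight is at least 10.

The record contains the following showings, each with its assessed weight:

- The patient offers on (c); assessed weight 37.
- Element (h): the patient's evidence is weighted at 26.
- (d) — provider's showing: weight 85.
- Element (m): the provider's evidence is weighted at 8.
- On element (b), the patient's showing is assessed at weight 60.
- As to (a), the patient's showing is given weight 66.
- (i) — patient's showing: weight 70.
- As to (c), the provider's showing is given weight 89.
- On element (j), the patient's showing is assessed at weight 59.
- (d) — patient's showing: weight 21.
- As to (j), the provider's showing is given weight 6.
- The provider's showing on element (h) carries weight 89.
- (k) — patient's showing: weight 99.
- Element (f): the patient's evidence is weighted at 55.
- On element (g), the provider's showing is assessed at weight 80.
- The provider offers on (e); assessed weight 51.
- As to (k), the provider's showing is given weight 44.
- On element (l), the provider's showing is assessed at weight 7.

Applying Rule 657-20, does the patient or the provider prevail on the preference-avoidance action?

patient

— Issue I —
At Stage I.1 the patient must meet a preponderance (weight is at least 55): on (a) the weight is 66, ≥ 55, so (a) meets the standard; on (b) the weight is 60, ≥ 55, so (b) meets the standard.
  All elements met. The burden passes to the provider.
At Stage I.2 the provider must meet a preponderance (weight is at least 55): on (c) the weight is 89 less the opposing 37 gives net 52, which does not reach 55, so (c) does not meet the standard; on (d) the weight is 85 less the opposing 21 gives net 64, ≥ 55, so (d) meets the standard.
  Stage I.2 not carried; the provider fails its burden.
So the patient prevails on this issue.
— Issue II —
Stage II.1 — burden on patient; standard: a preponderance (weight exceeds 50).
    (f): 55 > 50 [met]
  The patient carries Stage II.1; the provider now bears the burden.
Stage II.2 — burden on provider; standard: a clear and cogent showing (weight is at least 72).
    (g): 80 ≥ 72 [met]
    (h): 89 − 26 = 63 < 72 [not met]
  Stage II.2 not carried; the provider fails its burden.
The patient prevails on this issue.
— Issue III —
Stage III.1 (patient, a clear and cogent showing, weight is at least 70): (i) 70 ≥ 70 — meets.
  Stage III.1 is satisfied; the patient continues to bear the burden.
Stage III.2 (patient, a more-likely-than-not showing, weight is at least 52): (j) net 59−6=53 ≥ 52 — meets; (k) net 99−44=55 ≥ 52 — meets.
  Stage III.2 carried; the burden shifts to the provider.
Stage III.3 (provider, a production showing, weight is at least 10): (l) 7 < 10 — fails; (m) 8 < 10 — fails.
  Stage III.3 not carried; the provider fails its burden.
The analysis ends at Stage III.3; the patient prevails on this issue.
Per-issue: Issue I → patient; Issue II → patient; Issue III → patient. The patient must prevail on at least one issue; overall, the patient prevails.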